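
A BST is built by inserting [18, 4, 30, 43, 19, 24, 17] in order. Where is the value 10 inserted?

Starting tree (level order): [18, 4, 30, None, 17, 19, 43, None, None, None, 24]
Insertion path: 18 -> 4 -> 17
Result: insert 10 as left child of 17
Final tree (level order): [18, 4, 30, None, 17, 19, 43, 10, None, None, 24]


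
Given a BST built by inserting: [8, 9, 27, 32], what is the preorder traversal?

Tree insertion order: [8, 9, 27, 32]
Tree (level-order array): [8, None, 9, None, 27, None, 32]
Preorder traversal: [8, 9, 27, 32]


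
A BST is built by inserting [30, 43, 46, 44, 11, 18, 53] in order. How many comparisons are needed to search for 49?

Search path for 49: 30 -> 43 -> 46 -> 53
Found: False
Comparisons: 4


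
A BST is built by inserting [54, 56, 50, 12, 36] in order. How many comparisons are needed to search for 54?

Search path for 54: 54
Found: True
Comparisons: 1


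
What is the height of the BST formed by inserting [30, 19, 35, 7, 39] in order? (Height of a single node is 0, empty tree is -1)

Insertion order: [30, 19, 35, 7, 39]
Tree (level-order array): [30, 19, 35, 7, None, None, 39]
Compute height bottom-up (empty subtree = -1):
  height(7) = 1 + max(-1, -1) = 0
  height(19) = 1 + max(0, -1) = 1
  height(39) = 1 + max(-1, -1) = 0
  height(35) = 1 + max(-1, 0) = 1
  height(30) = 1 + max(1, 1) = 2
Height = 2


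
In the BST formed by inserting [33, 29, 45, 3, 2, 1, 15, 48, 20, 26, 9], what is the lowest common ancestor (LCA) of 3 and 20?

Tree insertion order: [33, 29, 45, 3, 2, 1, 15, 48, 20, 26, 9]
Tree (level-order array): [33, 29, 45, 3, None, None, 48, 2, 15, None, None, 1, None, 9, 20, None, None, None, None, None, 26]
In a BST, the LCA of p=3, q=20 is the first node v on the
root-to-leaf path with p <= v <= q (go left if both < v, right if both > v).
Walk from root:
  at 33: both 3 and 20 < 33, go left
  at 29: both 3 and 20 < 29, go left
  at 3: 3 <= 3 <= 20, this is the LCA
LCA = 3


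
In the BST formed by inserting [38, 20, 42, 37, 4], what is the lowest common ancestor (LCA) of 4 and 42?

Tree insertion order: [38, 20, 42, 37, 4]
Tree (level-order array): [38, 20, 42, 4, 37]
In a BST, the LCA of p=4, q=42 is the first node v on the
root-to-leaf path with p <= v <= q (go left if both < v, right if both > v).
Walk from root:
  at 38: 4 <= 38 <= 42, this is the LCA
LCA = 38


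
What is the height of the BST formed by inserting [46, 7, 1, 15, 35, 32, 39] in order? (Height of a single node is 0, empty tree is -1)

Insertion order: [46, 7, 1, 15, 35, 32, 39]
Tree (level-order array): [46, 7, None, 1, 15, None, None, None, 35, 32, 39]
Compute height bottom-up (empty subtree = -1):
  height(1) = 1 + max(-1, -1) = 0
  height(32) = 1 + max(-1, -1) = 0
  height(39) = 1 + max(-1, -1) = 0
  height(35) = 1 + max(0, 0) = 1
  height(15) = 1 + max(-1, 1) = 2
  height(7) = 1 + max(0, 2) = 3
  height(46) = 1 + max(3, -1) = 4
Height = 4


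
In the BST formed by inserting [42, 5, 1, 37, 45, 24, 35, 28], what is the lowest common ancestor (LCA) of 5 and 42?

Tree insertion order: [42, 5, 1, 37, 45, 24, 35, 28]
Tree (level-order array): [42, 5, 45, 1, 37, None, None, None, None, 24, None, None, 35, 28]
In a BST, the LCA of p=5, q=42 is the first node v on the
root-to-leaf path with p <= v <= q (go left if both < v, right if both > v).
Walk from root:
  at 42: 5 <= 42 <= 42, this is the LCA
LCA = 42


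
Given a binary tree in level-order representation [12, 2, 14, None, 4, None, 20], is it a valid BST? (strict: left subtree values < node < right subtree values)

Level-order array: [12, 2, 14, None, 4, None, 20]
Validate using subtree bounds (lo, hi): at each node, require lo < value < hi,
then recurse left with hi=value and right with lo=value.
Preorder trace (stopping at first violation):
  at node 12 with bounds (-inf, +inf): OK
  at node 2 with bounds (-inf, 12): OK
  at node 4 with bounds (2, 12): OK
  at node 14 with bounds (12, +inf): OK
  at node 20 with bounds (14, +inf): OK
No violation found at any node.
Result: Valid BST


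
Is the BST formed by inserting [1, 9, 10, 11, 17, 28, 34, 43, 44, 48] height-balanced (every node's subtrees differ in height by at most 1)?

Tree (level-order array): [1, None, 9, None, 10, None, 11, None, 17, None, 28, None, 34, None, 43, None, 44, None, 48]
Definition: a tree is height-balanced if, at every node, |h(left) - h(right)| <= 1 (empty subtree has height -1).
Bottom-up per-node check:
  node 48: h_left=-1, h_right=-1, diff=0 [OK], height=0
  node 44: h_left=-1, h_right=0, diff=1 [OK], height=1
  node 43: h_left=-1, h_right=1, diff=2 [FAIL (|-1-1|=2 > 1)], height=2
  node 34: h_left=-1, h_right=2, diff=3 [FAIL (|-1-2|=3 > 1)], height=3
  node 28: h_left=-1, h_right=3, diff=4 [FAIL (|-1-3|=4 > 1)], height=4
  node 17: h_left=-1, h_right=4, diff=5 [FAIL (|-1-4|=5 > 1)], height=5
  node 11: h_left=-1, h_right=5, diff=6 [FAIL (|-1-5|=6 > 1)], height=6
  node 10: h_left=-1, h_right=6, diff=7 [FAIL (|-1-6|=7 > 1)], height=7
  node 9: h_left=-1, h_right=7, diff=8 [FAIL (|-1-7|=8 > 1)], height=8
  node 1: h_left=-1, h_right=8, diff=9 [FAIL (|-1-8|=9 > 1)], height=9
Node 43 violates the condition: |-1 - 1| = 2 > 1.
Result: Not balanced


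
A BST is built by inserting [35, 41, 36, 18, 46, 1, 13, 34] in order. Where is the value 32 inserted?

Starting tree (level order): [35, 18, 41, 1, 34, 36, 46, None, 13]
Insertion path: 35 -> 18 -> 34
Result: insert 32 as left child of 34
Final tree (level order): [35, 18, 41, 1, 34, 36, 46, None, 13, 32]


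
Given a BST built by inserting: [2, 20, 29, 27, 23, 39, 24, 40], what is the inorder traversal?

Tree insertion order: [2, 20, 29, 27, 23, 39, 24, 40]
Tree (level-order array): [2, None, 20, None, 29, 27, 39, 23, None, None, 40, None, 24]
Inorder traversal: [2, 20, 23, 24, 27, 29, 39, 40]


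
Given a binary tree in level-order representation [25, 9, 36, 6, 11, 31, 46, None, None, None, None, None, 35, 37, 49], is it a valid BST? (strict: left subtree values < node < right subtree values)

Level-order array: [25, 9, 36, 6, 11, 31, 46, None, None, None, None, None, 35, 37, 49]
Validate using subtree bounds (lo, hi): at each node, require lo < value < hi,
then recurse left with hi=value and right with lo=value.
Preorder trace (stopping at first violation):
  at node 25 with bounds (-inf, +inf): OK
  at node 9 with bounds (-inf, 25): OK
  at node 6 with bounds (-inf, 9): OK
  at node 11 with bounds (9, 25): OK
  at node 36 with bounds (25, +inf): OK
  at node 31 with bounds (25, 36): OK
  at node 35 with bounds (31, 36): OK
  at node 46 with bounds (36, +inf): OK
  at node 37 with bounds (36, 46): OK
  at node 49 with bounds (46, +inf): OK
No violation found at any node.
Result: Valid BST


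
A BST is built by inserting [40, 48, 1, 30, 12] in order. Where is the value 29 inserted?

Starting tree (level order): [40, 1, 48, None, 30, None, None, 12]
Insertion path: 40 -> 1 -> 30 -> 12
Result: insert 29 as right child of 12
Final tree (level order): [40, 1, 48, None, 30, None, None, 12, None, None, 29]


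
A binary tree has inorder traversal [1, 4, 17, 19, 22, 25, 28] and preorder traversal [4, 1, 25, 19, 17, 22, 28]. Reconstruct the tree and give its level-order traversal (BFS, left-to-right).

Inorder:  [1, 4, 17, 19, 22, 25, 28]
Preorder: [4, 1, 25, 19, 17, 22, 28]
Algorithm: preorder visits root first, so consume preorder in order;
for each root, split the current inorder slice at that value into
left-subtree inorder and right-subtree inorder, then recurse.
Recursive splits:
  root=4; inorder splits into left=[1], right=[17, 19, 22, 25, 28]
  root=1; inorder splits into left=[], right=[]
  root=25; inorder splits into left=[17, 19, 22], right=[28]
  root=19; inorder splits into left=[17], right=[22]
  root=17; inorder splits into left=[], right=[]
  root=22; inorder splits into left=[], right=[]
  root=28; inorder splits into left=[], right=[]
Reconstructed level-order: [4, 1, 25, 19, 28, 17, 22]


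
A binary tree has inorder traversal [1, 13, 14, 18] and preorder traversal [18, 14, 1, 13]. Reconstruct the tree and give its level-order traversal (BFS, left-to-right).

Inorder:  [1, 13, 14, 18]
Preorder: [18, 14, 1, 13]
Algorithm: preorder visits root first, so consume preorder in order;
for each root, split the current inorder slice at that value into
left-subtree inorder and right-subtree inorder, then recurse.
Recursive splits:
  root=18; inorder splits into left=[1, 13, 14], right=[]
  root=14; inorder splits into left=[1, 13], right=[]
  root=1; inorder splits into left=[], right=[13]
  root=13; inorder splits into left=[], right=[]
Reconstructed level-order: [18, 14, 1, 13]


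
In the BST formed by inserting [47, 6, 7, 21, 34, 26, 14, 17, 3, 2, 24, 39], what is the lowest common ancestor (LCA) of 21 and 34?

Tree insertion order: [47, 6, 7, 21, 34, 26, 14, 17, 3, 2, 24, 39]
Tree (level-order array): [47, 6, None, 3, 7, 2, None, None, 21, None, None, 14, 34, None, 17, 26, 39, None, None, 24]
In a BST, the LCA of p=21, q=34 is the first node v on the
root-to-leaf path with p <= v <= q (go left if both < v, right if both > v).
Walk from root:
  at 47: both 21 and 34 < 47, go left
  at 6: both 21 and 34 > 6, go right
  at 7: both 21 and 34 > 7, go right
  at 21: 21 <= 21 <= 34, this is the LCA
LCA = 21


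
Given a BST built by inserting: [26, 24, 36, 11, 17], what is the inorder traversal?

Tree insertion order: [26, 24, 36, 11, 17]
Tree (level-order array): [26, 24, 36, 11, None, None, None, None, 17]
Inorder traversal: [11, 17, 24, 26, 36]


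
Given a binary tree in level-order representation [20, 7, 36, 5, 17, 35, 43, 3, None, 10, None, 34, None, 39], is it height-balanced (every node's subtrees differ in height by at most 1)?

Tree (level-order array): [20, 7, 36, 5, 17, 35, 43, 3, None, 10, None, 34, None, 39]
Definition: a tree is height-balanced if, at every node, |h(left) - h(right)| <= 1 (empty subtree has height -1).
Bottom-up per-node check:
  node 3: h_left=-1, h_right=-1, diff=0 [OK], height=0
  node 5: h_left=0, h_right=-1, diff=1 [OK], height=1
  node 10: h_left=-1, h_right=-1, diff=0 [OK], height=0
  node 17: h_left=0, h_right=-1, diff=1 [OK], height=1
  node 7: h_left=1, h_right=1, diff=0 [OK], height=2
  node 34: h_left=-1, h_right=-1, diff=0 [OK], height=0
  node 35: h_left=0, h_right=-1, diff=1 [OK], height=1
  node 39: h_left=-1, h_right=-1, diff=0 [OK], height=0
  node 43: h_left=0, h_right=-1, diff=1 [OK], height=1
  node 36: h_left=1, h_right=1, diff=0 [OK], height=2
  node 20: h_left=2, h_right=2, diff=0 [OK], height=3
All nodes satisfy the balance condition.
Result: Balanced


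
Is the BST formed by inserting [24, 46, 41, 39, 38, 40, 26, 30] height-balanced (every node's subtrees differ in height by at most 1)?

Tree (level-order array): [24, None, 46, 41, None, 39, None, 38, 40, 26, None, None, None, None, 30]
Definition: a tree is height-balanced if, at every node, |h(left) - h(right)| <= 1 (empty subtree has height -1).
Bottom-up per-node check:
  node 30: h_left=-1, h_right=-1, diff=0 [OK], height=0
  node 26: h_left=-1, h_right=0, diff=1 [OK], height=1
  node 38: h_left=1, h_right=-1, diff=2 [FAIL (|1--1|=2 > 1)], height=2
  node 40: h_left=-1, h_right=-1, diff=0 [OK], height=0
  node 39: h_left=2, h_right=0, diff=2 [FAIL (|2-0|=2 > 1)], height=3
  node 41: h_left=3, h_right=-1, diff=4 [FAIL (|3--1|=4 > 1)], height=4
  node 46: h_left=4, h_right=-1, diff=5 [FAIL (|4--1|=5 > 1)], height=5
  node 24: h_left=-1, h_right=5, diff=6 [FAIL (|-1-5|=6 > 1)], height=6
Node 38 violates the condition: |1 - -1| = 2 > 1.
Result: Not balanced


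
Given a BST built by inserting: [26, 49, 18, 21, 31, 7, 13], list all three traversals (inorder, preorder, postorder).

Tree insertion order: [26, 49, 18, 21, 31, 7, 13]
Tree (level-order array): [26, 18, 49, 7, 21, 31, None, None, 13]
Inorder (L, root, R): [7, 13, 18, 21, 26, 31, 49]
Preorder (root, L, R): [26, 18, 7, 13, 21, 49, 31]
Postorder (L, R, root): [13, 7, 21, 18, 31, 49, 26]


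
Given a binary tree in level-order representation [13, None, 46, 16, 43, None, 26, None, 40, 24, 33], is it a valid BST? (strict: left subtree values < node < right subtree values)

Level-order array: [13, None, 46, 16, 43, None, 26, None, 40, 24, 33]
Validate using subtree bounds (lo, hi): at each node, require lo < value < hi,
then recurse left with hi=value and right with lo=value.
Preorder trace (stopping at first violation):
  at node 13 with bounds (-inf, +inf): OK
  at node 46 with bounds (13, +inf): OK
  at node 16 with bounds (13, 46): OK
  at node 26 with bounds (16, 46): OK
  at node 24 with bounds (16, 26): OK
  at node 33 with bounds (26, 46): OK
  at node 43 with bounds (46, +inf): VIOLATION
Node 43 violates its bound: not (46 < 43 < +inf).
Result: Not a valid BST


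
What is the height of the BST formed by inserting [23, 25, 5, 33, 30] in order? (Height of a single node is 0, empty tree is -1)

Insertion order: [23, 25, 5, 33, 30]
Tree (level-order array): [23, 5, 25, None, None, None, 33, 30]
Compute height bottom-up (empty subtree = -1):
  height(5) = 1 + max(-1, -1) = 0
  height(30) = 1 + max(-1, -1) = 0
  height(33) = 1 + max(0, -1) = 1
  height(25) = 1 + max(-1, 1) = 2
  height(23) = 1 + max(0, 2) = 3
Height = 3


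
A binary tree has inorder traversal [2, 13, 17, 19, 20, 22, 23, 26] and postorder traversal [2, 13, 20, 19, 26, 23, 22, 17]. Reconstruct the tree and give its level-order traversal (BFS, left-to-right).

Inorder:   [2, 13, 17, 19, 20, 22, 23, 26]
Postorder: [2, 13, 20, 19, 26, 23, 22, 17]
Algorithm: postorder visits root last, so walk postorder right-to-left;
each value is the root of the current inorder slice — split it at that
value, recurse on the right subtree first, then the left.
Recursive splits:
  root=17; inorder splits into left=[2, 13], right=[19, 20, 22, 23, 26]
  root=22; inorder splits into left=[19, 20], right=[23, 26]
  root=23; inorder splits into left=[], right=[26]
  root=26; inorder splits into left=[], right=[]
  root=19; inorder splits into left=[], right=[20]
  root=20; inorder splits into left=[], right=[]
  root=13; inorder splits into left=[2], right=[]
  root=2; inorder splits into left=[], right=[]
Reconstructed level-order: [17, 13, 22, 2, 19, 23, 20, 26]


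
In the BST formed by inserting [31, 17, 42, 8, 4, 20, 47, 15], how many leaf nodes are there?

Tree built from: [31, 17, 42, 8, 4, 20, 47, 15]
Tree (level-order array): [31, 17, 42, 8, 20, None, 47, 4, 15]
Rule: A leaf has 0 children.
Per-node child counts:
  node 31: 2 child(ren)
  node 17: 2 child(ren)
  node 8: 2 child(ren)
  node 4: 0 child(ren)
  node 15: 0 child(ren)
  node 20: 0 child(ren)
  node 42: 1 child(ren)
  node 47: 0 child(ren)
Matching nodes: [4, 15, 20, 47]
Count of leaf nodes: 4


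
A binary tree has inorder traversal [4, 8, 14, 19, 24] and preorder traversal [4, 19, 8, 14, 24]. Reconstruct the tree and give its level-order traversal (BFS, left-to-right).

Inorder:  [4, 8, 14, 19, 24]
Preorder: [4, 19, 8, 14, 24]
Algorithm: preorder visits root first, so consume preorder in order;
for each root, split the current inorder slice at that value into
left-subtree inorder and right-subtree inorder, then recurse.
Recursive splits:
  root=4; inorder splits into left=[], right=[8, 14, 19, 24]
  root=19; inorder splits into left=[8, 14], right=[24]
  root=8; inorder splits into left=[], right=[14]
  root=14; inorder splits into left=[], right=[]
  root=24; inorder splits into left=[], right=[]
Reconstructed level-order: [4, 19, 8, 24, 14]


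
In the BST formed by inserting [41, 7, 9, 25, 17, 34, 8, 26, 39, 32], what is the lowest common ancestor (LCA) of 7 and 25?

Tree insertion order: [41, 7, 9, 25, 17, 34, 8, 26, 39, 32]
Tree (level-order array): [41, 7, None, None, 9, 8, 25, None, None, 17, 34, None, None, 26, 39, None, 32]
In a BST, the LCA of p=7, q=25 is the first node v on the
root-to-leaf path with p <= v <= q (go left if both < v, right if both > v).
Walk from root:
  at 41: both 7 and 25 < 41, go left
  at 7: 7 <= 7 <= 25, this is the LCA
LCA = 7


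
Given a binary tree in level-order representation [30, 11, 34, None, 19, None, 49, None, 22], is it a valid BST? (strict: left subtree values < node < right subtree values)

Level-order array: [30, 11, 34, None, 19, None, 49, None, 22]
Validate using subtree bounds (lo, hi): at each node, require lo < value < hi,
then recurse left with hi=value and right with lo=value.
Preorder trace (stopping at first violation):
  at node 30 with bounds (-inf, +inf): OK
  at node 11 with bounds (-inf, 30): OK
  at node 19 with bounds (11, 30): OK
  at node 22 with bounds (19, 30): OK
  at node 34 with bounds (30, +inf): OK
  at node 49 with bounds (34, +inf): OK
No violation found at any node.
Result: Valid BST


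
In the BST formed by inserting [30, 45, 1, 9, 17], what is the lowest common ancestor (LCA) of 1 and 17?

Tree insertion order: [30, 45, 1, 9, 17]
Tree (level-order array): [30, 1, 45, None, 9, None, None, None, 17]
In a BST, the LCA of p=1, q=17 is the first node v on the
root-to-leaf path with p <= v <= q (go left if both < v, right if both > v).
Walk from root:
  at 30: both 1 and 17 < 30, go left
  at 1: 1 <= 1 <= 17, this is the LCA
LCA = 1


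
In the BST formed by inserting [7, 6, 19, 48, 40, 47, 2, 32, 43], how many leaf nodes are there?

Tree built from: [7, 6, 19, 48, 40, 47, 2, 32, 43]
Tree (level-order array): [7, 6, 19, 2, None, None, 48, None, None, 40, None, 32, 47, None, None, 43]
Rule: A leaf has 0 children.
Per-node child counts:
  node 7: 2 child(ren)
  node 6: 1 child(ren)
  node 2: 0 child(ren)
  node 19: 1 child(ren)
  node 48: 1 child(ren)
  node 40: 2 child(ren)
  node 32: 0 child(ren)
  node 47: 1 child(ren)
  node 43: 0 child(ren)
Matching nodes: [2, 32, 43]
Count of leaf nodes: 3


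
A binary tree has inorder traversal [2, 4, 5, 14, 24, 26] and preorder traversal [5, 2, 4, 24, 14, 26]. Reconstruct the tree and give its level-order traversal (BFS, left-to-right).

Inorder:  [2, 4, 5, 14, 24, 26]
Preorder: [5, 2, 4, 24, 14, 26]
Algorithm: preorder visits root first, so consume preorder in order;
for each root, split the current inorder slice at that value into
left-subtree inorder and right-subtree inorder, then recurse.
Recursive splits:
  root=5; inorder splits into left=[2, 4], right=[14, 24, 26]
  root=2; inorder splits into left=[], right=[4]
  root=4; inorder splits into left=[], right=[]
  root=24; inorder splits into left=[14], right=[26]
  root=14; inorder splits into left=[], right=[]
  root=26; inorder splits into left=[], right=[]
Reconstructed level-order: [5, 2, 24, 4, 14, 26]


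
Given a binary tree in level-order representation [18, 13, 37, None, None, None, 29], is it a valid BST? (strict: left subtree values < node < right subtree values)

Level-order array: [18, 13, 37, None, None, None, 29]
Validate using subtree bounds (lo, hi): at each node, require lo < value < hi,
then recurse left with hi=value and right with lo=value.
Preorder trace (stopping at first violation):
  at node 18 with bounds (-inf, +inf): OK
  at node 13 with bounds (-inf, 18): OK
  at node 37 with bounds (18, +inf): OK
  at node 29 with bounds (37, +inf): VIOLATION
Node 29 violates its bound: not (37 < 29 < +inf).
Result: Not a valid BST


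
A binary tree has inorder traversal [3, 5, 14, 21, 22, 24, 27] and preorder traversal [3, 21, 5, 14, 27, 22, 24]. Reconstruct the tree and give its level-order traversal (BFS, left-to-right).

Inorder:  [3, 5, 14, 21, 22, 24, 27]
Preorder: [3, 21, 5, 14, 27, 22, 24]
Algorithm: preorder visits root first, so consume preorder in order;
for each root, split the current inorder slice at that value into
left-subtree inorder and right-subtree inorder, then recurse.
Recursive splits:
  root=3; inorder splits into left=[], right=[5, 14, 21, 22, 24, 27]
  root=21; inorder splits into left=[5, 14], right=[22, 24, 27]
  root=5; inorder splits into left=[], right=[14]
  root=14; inorder splits into left=[], right=[]
  root=27; inorder splits into left=[22, 24], right=[]
  root=22; inorder splits into left=[], right=[24]
  root=24; inorder splits into left=[], right=[]
Reconstructed level-order: [3, 21, 5, 27, 14, 22, 24]


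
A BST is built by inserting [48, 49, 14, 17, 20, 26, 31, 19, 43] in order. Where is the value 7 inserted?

Starting tree (level order): [48, 14, 49, None, 17, None, None, None, 20, 19, 26, None, None, None, 31, None, 43]
Insertion path: 48 -> 14
Result: insert 7 as left child of 14
Final tree (level order): [48, 14, 49, 7, 17, None, None, None, None, None, 20, 19, 26, None, None, None, 31, None, 43]


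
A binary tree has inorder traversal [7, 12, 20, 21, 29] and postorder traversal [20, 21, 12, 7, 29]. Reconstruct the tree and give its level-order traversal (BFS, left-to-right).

Inorder:   [7, 12, 20, 21, 29]
Postorder: [20, 21, 12, 7, 29]
Algorithm: postorder visits root last, so walk postorder right-to-left;
each value is the root of the current inorder slice — split it at that
value, recurse on the right subtree first, then the left.
Recursive splits:
  root=29; inorder splits into left=[7, 12, 20, 21], right=[]
  root=7; inorder splits into left=[], right=[12, 20, 21]
  root=12; inorder splits into left=[], right=[20, 21]
  root=21; inorder splits into left=[20], right=[]
  root=20; inorder splits into left=[], right=[]
Reconstructed level-order: [29, 7, 12, 21, 20]


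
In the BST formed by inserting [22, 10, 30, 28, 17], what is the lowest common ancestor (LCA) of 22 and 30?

Tree insertion order: [22, 10, 30, 28, 17]
Tree (level-order array): [22, 10, 30, None, 17, 28]
In a BST, the LCA of p=22, q=30 is the first node v on the
root-to-leaf path with p <= v <= q (go left if both < v, right if both > v).
Walk from root:
  at 22: 22 <= 22 <= 30, this is the LCA
LCA = 22


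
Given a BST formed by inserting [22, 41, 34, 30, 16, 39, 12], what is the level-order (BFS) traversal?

Tree insertion order: [22, 41, 34, 30, 16, 39, 12]
Tree (level-order array): [22, 16, 41, 12, None, 34, None, None, None, 30, 39]
BFS from the root, enqueuing left then right child of each popped node:
  queue [22] -> pop 22, enqueue [16, 41], visited so far: [22]
  queue [16, 41] -> pop 16, enqueue [12], visited so far: [22, 16]
  queue [41, 12] -> pop 41, enqueue [34], visited so far: [22, 16, 41]
  queue [12, 34] -> pop 12, enqueue [none], visited so far: [22, 16, 41, 12]
  queue [34] -> pop 34, enqueue [30, 39], visited so far: [22, 16, 41, 12, 34]
  queue [30, 39] -> pop 30, enqueue [none], visited so far: [22, 16, 41, 12, 34, 30]
  queue [39] -> pop 39, enqueue [none], visited so far: [22, 16, 41, 12, 34, 30, 39]
Result: [22, 16, 41, 12, 34, 30, 39]


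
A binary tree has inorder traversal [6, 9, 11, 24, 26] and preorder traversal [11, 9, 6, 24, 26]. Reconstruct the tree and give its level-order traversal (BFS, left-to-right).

Inorder:  [6, 9, 11, 24, 26]
Preorder: [11, 9, 6, 24, 26]
Algorithm: preorder visits root first, so consume preorder in order;
for each root, split the current inorder slice at that value into
left-subtree inorder and right-subtree inorder, then recurse.
Recursive splits:
  root=11; inorder splits into left=[6, 9], right=[24, 26]
  root=9; inorder splits into left=[6], right=[]
  root=6; inorder splits into left=[], right=[]
  root=24; inorder splits into left=[], right=[26]
  root=26; inorder splits into left=[], right=[]
Reconstructed level-order: [11, 9, 24, 6, 26]


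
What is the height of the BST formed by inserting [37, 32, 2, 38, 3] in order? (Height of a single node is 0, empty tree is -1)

Insertion order: [37, 32, 2, 38, 3]
Tree (level-order array): [37, 32, 38, 2, None, None, None, None, 3]
Compute height bottom-up (empty subtree = -1):
  height(3) = 1 + max(-1, -1) = 0
  height(2) = 1 + max(-1, 0) = 1
  height(32) = 1 + max(1, -1) = 2
  height(38) = 1 + max(-1, -1) = 0
  height(37) = 1 + max(2, 0) = 3
Height = 3


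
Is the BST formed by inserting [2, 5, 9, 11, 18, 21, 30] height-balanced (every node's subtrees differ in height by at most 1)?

Tree (level-order array): [2, None, 5, None, 9, None, 11, None, 18, None, 21, None, 30]
Definition: a tree is height-balanced if, at every node, |h(left) - h(right)| <= 1 (empty subtree has height -1).
Bottom-up per-node check:
  node 30: h_left=-1, h_right=-1, diff=0 [OK], height=0
  node 21: h_left=-1, h_right=0, diff=1 [OK], height=1
  node 18: h_left=-1, h_right=1, diff=2 [FAIL (|-1-1|=2 > 1)], height=2
  node 11: h_left=-1, h_right=2, diff=3 [FAIL (|-1-2|=3 > 1)], height=3
  node 9: h_left=-1, h_right=3, diff=4 [FAIL (|-1-3|=4 > 1)], height=4
  node 5: h_left=-1, h_right=4, diff=5 [FAIL (|-1-4|=5 > 1)], height=5
  node 2: h_left=-1, h_right=5, diff=6 [FAIL (|-1-5|=6 > 1)], height=6
Node 18 violates the condition: |-1 - 1| = 2 > 1.
Result: Not balanced


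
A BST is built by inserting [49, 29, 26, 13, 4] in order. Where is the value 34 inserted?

Starting tree (level order): [49, 29, None, 26, None, 13, None, 4]
Insertion path: 49 -> 29
Result: insert 34 as right child of 29
Final tree (level order): [49, 29, None, 26, 34, 13, None, None, None, 4]


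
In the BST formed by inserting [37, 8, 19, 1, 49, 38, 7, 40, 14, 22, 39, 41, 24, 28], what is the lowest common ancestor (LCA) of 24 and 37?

Tree insertion order: [37, 8, 19, 1, 49, 38, 7, 40, 14, 22, 39, 41, 24, 28]
Tree (level-order array): [37, 8, 49, 1, 19, 38, None, None, 7, 14, 22, None, 40, None, None, None, None, None, 24, 39, 41, None, 28]
In a BST, the LCA of p=24, q=37 is the first node v on the
root-to-leaf path with p <= v <= q (go left if both < v, right if both > v).
Walk from root:
  at 37: 24 <= 37 <= 37, this is the LCA
LCA = 37


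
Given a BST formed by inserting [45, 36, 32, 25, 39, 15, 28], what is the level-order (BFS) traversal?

Tree insertion order: [45, 36, 32, 25, 39, 15, 28]
Tree (level-order array): [45, 36, None, 32, 39, 25, None, None, None, 15, 28]
BFS from the root, enqueuing left then right child of each popped node:
  queue [45] -> pop 45, enqueue [36], visited so far: [45]
  queue [36] -> pop 36, enqueue [32, 39], visited so far: [45, 36]
  queue [32, 39] -> pop 32, enqueue [25], visited so far: [45, 36, 32]
  queue [39, 25] -> pop 39, enqueue [none], visited so far: [45, 36, 32, 39]
  queue [25] -> pop 25, enqueue [15, 28], visited so far: [45, 36, 32, 39, 25]
  queue [15, 28] -> pop 15, enqueue [none], visited so far: [45, 36, 32, 39, 25, 15]
  queue [28] -> pop 28, enqueue [none], visited so far: [45, 36, 32, 39, 25, 15, 28]
Result: [45, 36, 32, 39, 25, 15, 28]


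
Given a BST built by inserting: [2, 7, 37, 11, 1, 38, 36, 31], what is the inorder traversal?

Tree insertion order: [2, 7, 37, 11, 1, 38, 36, 31]
Tree (level-order array): [2, 1, 7, None, None, None, 37, 11, 38, None, 36, None, None, 31]
Inorder traversal: [1, 2, 7, 11, 31, 36, 37, 38]


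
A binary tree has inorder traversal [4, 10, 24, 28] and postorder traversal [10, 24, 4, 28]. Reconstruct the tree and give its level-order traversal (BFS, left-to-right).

Inorder:   [4, 10, 24, 28]
Postorder: [10, 24, 4, 28]
Algorithm: postorder visits root last, so walk postorder right-to-left;
each value is the root of the current inorder slice — split it at that
value, recurse on the right subtree first, then the left.
Recursive splits:
  root=28; inorder splits into left=[4, 10, 24], right=[]
  root=4; inorder splits into left=[], right=[10, 24]
  root=24; inorder splits into left=[10], right=[]
  root=10; inorder splits into left=[], right=[]
Reconstructed level-order: [28, 4, 24, 10]


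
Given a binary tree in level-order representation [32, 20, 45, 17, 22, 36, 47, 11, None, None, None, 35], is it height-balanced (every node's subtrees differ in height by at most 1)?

Tree (level-order array): [32, 20, 45, 17, 22, 36, 47, 11, None, None, None, 35]
Definition: a tree is height-balanced if, at every node, |h(left) - h(right)| <= 1 (empty subtree has height -1).
Bottom-up per-node check:
  node 11: h_left=-1, h_right=-1, diff=0 [OK], height=0
  node 17: h_left=0, h_right=-1, diff=1 [OK], height=1
  node 22: h_left=-1, h_right=-1, diff=0 [OK], height=0
  node 20: h_left=1, h_right=0, diff=1 [OK], height=2
  node 35: h_left=-1, h_right=-1, diff=0 [OK], height=0
  node 36: h_left=0, h_right=-1, diff=1 [OK], height=1
  node 47: h_left=-1, h_right=-1, diff=0 [OK], height=0
  node 45: h_left=1, h_right=0, diff=1 [OK], height=2
  node 32: h_left=2, h_right=2, diff=0 [OK], height=3
All nodes satisfy the balance condition.
Result: Balanced


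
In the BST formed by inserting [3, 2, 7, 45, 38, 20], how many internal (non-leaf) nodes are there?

Tree built from: [3, 2, 7, 45, 38, 20]
Tree (level-order array): [3, 2, 7, None, None, None, 45, 38, None, 20]
Rule: An internal node has at least one child.
Per-node child counts:
  node 3: 2 child(ren)
  node 2: 0 child(ren)
  node 7: 1 child(ren)
  node 45: 1 child(ren)
  node 38: 1 child(ren)
  node 20: 0 child(ren)
Matching nodes: [3, 7, 45, 38]
Count of internal (non-leaf) nodes: 4


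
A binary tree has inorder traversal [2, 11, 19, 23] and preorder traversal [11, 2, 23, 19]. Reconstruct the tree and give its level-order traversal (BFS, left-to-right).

Inorder:  [2, 11, 19, 23]
Preorder: [11, 2, 23, 19]
Algorithm: preorder visits root first, so consume preorder in order;
for each root, split the current inorder slice at that value into
left-subtree inorder and right-subtree inorder, then recurse.
Recursive splits:
  root=11; inorder splits into left=[2], right=[19, 23]
  root=2; inorder splits into left=[], right=[]
  root=23; inorder splits into left=[19], right=[]
  root=19; inorder splits into left=[], right=[]
Reconstructed level-order: [11, 2, 23, 19]


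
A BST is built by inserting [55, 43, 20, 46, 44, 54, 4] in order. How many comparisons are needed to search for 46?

Search path for 46: 55 -> 43 -> 46
Found: True
Comparisons: 3


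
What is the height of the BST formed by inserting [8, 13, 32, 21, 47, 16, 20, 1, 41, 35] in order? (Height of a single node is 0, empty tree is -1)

Insertion order: [8, 13, 32, 21, 47, 16, 20, 1, 41, 35]
Tree (level-order array): [8, 1, 13, None, None, None, 32, 21, 47, 16, None, 41, None, None, 20, 35]
Compute height bottom-up (empty subtree = -1):
  height(1) = 1 + max(-1, -1) = 0
  height(20) = 1 + max(-1, -1) = 0
  height(16) = 1 + max(-1, 0) = 1
  height(21) = 1 + max(1, -1) = 2
  height(35) = 1 + max(-1, -1) = 0
  height(41) = 1 + max(0, -1) = 1
  height(47) = 1 + max(1, -1) = 2
  height(32) = 1 + max(2, 2) = 3
  height(13) = 1 + max(-1, 3) = 4
  height(8) = 1 + max(0, 4) = 5
Height = 5


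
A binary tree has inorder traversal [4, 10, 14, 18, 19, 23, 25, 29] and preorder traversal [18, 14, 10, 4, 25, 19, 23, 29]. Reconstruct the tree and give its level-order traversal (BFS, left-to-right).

Inorder:  [4, 10, 14, 18, 19, 23, 25, 29]
Preorder: [18, 14, 10, 4, 25, 19, 23, 29]
Algorithm: preorder visits root first, so consume preorder in order;
for each root, split the current inorder slice at that value into
left-subtree inorder and right-subtree inorder, then recurse.
Recursive splits:
  root=18; inorder splits into left=[4, 10, 14], right=[19, 23, 25, 29]
  root=14; inorder splits into left=[4, 10], right=[]
  root=10; inorder splits into left=[4], right=[]
  root=4; inorder splits into left=[], right=[]
  root=25; inorder splits into left=[19, 23], right=[29]
  root=19; inorder splits into left=[], right=[23]
  root=23; inorder splits into left=[], right=[]
  root=29; inorder splits into left=[], right=[]
Reconstructed level-order: [18, 14, 25, 10, 19, 29, 4, 23]


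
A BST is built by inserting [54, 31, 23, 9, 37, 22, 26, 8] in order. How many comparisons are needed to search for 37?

Search path for 37: 54 -> 31 -> 37
Found: True
Comparisons: 3


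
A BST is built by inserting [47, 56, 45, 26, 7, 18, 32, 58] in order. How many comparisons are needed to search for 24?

Search path for 24: 47 -> 45 -> 26 -> 7 -> 18
Found: False
Comparisons: 5


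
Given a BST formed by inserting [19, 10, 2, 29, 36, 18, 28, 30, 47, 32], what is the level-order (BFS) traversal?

Tree insertion order: [19, 10, 2, 29, 36, 18, 28, 30, 47, 32]
Tree (level-order array): [19, 10, 29, 2, 18, 28, 36, None, None, None, None, None, None, 30, 47, None, 32]
BFS from the root, enqueuing left then right child of each popped node:
  queue [19] -> pop 19, enqueue [10, 29], visited so far: [19]
  queue [10, 29] -> pop 10, enqueue [2, 18], visited so far: [19, 10]
  queue [29, 2, 18] -> pop 29, enqueue [28, 36], visited so far: [19, 10, 29]
  queue [2, 18, 28, 36] -> pop 2, enqueue [none], visited so far: [19, 10, 29, 2]
  queue [18, 28, 36] -> pop 18, enqueue [none], visited so far: [19, 10, 29, 2, 18]
  queue [28, 36] -> pop 28, enqueue [none], visited so far: [19, 10, 29, 2, 18, 28]
  queue [36] -> pop 36, enqueue [30, 47], visited so far: [19, 10, 29, 2, 18, 28, 36]
  queue [30, 47] -> pop 30, enqueue [32], visited so far: [19, 10, 29, 2, 18, 28, 36, 30]
  queue [47, 32] -> pop 47, enqueue [none], visited so far: [19, 10, 29, 2, 18, 28, 36, 30, 47]
  queue [32] -> pop 32, enqueue [none], visited so far: [19, 10, 29, 2, 18, 28, 36, 30, 47, 32]
Result: [19, 10, 29, 2, 18, 28, 36, 30, 47, 32]


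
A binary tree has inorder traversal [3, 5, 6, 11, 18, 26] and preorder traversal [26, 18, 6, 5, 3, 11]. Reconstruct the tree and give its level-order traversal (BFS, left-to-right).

Inorder:  [3, 5, 6, 11, 18, 26]
Preorder: [26, 18, 6, 5, 3, 11]
Algorithm: preorder visits root first, so consume preorder in order;
for each root, split the current inorder slice at that value into
left-subtree inorder and right-subtree inorder, then recurse.
Recursive splits:
  root=26; inorder splits into left=[3, 5, 6, 11, 18], right=[]
  root=18; inorder splits into left=[3, 5, 6, 11], right=[]
  root=6; inorder splits into left=[3, 5], right=[11]
  root=5; inorder splits into left=[3], right=[]
  root=3; inorder splits into left=[], right=[]
  root=11; inorder splits into left=[], right=[]
Reconstructed level-order: [26, 18, 6, 5, 11, 3]


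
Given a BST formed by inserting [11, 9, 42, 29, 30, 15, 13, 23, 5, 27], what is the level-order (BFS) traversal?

Tree insertion order: [11, 9, 42, 29, 30, 15, 13, 23, 5, 27]
Tree (level-order array): [11, 9, 42, 5, None, 29, None, None, None, 15, 30, 13, 23, None, None, None, None, None, 27]
BFS from the root, enqueuing left then right child of each popped node:
  queue [11] -> pop 11, enqueue [9, 42], visited so far: [11]
  queue [9, 42] -> pop 9, enqueue [5], visited so far: [11, 9]
  queue [42, 5] -> pop 42, enqueue [29], visited so far: [11, 9, 42]
  queue [5, 29] -> pop 5, enqueue [none], visited so far: [11, 9, 42, 5]
  queue [29] -> pop 29, enqueue [15, 30], visited so far: [11, 9, 42, 5, 29]
  queue [15, 30] -> pop 15, enqueue [13, 23], visited so far: [11, 9, 42, 5, 29, 15]
  queue [30, 13, 23] -> pop 30, enqueue [none], visited so far: [11, 9, 42, 5, 29, 15, 30]
  queue [13, 23] -> pop 13, enqueue [none], visited so far: [11, 9, 42, 5, 29, 15, 30, 13]
  queue [23] -> pop 23, enqueue [27], visited so far: [11, 9, 42, 5, 29, 15, 30, 13, 23]
  queue [27] -> pop 27, enqueue [none], visited so far: [11, 9, 42, 5, 29, 15, 30, 13, 23, 27]
Result: [11, 9, 42, 5, 29, 15, 30, 13, 23, 27]


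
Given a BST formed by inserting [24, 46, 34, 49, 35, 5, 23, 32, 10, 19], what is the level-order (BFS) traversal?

Tree insertion order: [24, 46, 34, 49, 35, 5, 23, 32, 10, 19]
Tree (level-order array): [24, 5, 46, None, 23, 34, 49, 10, None, 32, 35, None, None, None, 19]
BFS from the root, enqueuing left then right child of each popped node:
  queue [24] -> pop 24, enqueue [5, 46], visited so far: [24]
  queue [5, 46] -> pop 5, enqueue [23], visited so far: [24, 5]
  queue [46, 23] -> pop 46, enqueue [34, 49], visited so far: [24, 5, 46]
  queue [23, 34, 49] -> pop 23, enqueue [10], visited so far: [24, 5, 46, 23]
  queue [34, 49, 10] -> pop 34, enqueue [32, 35], visited so far: [24, 5, 46, 23, 34]
  queue [49, 10, 32, 35] -> pop 49, enqueue [none], visited so far: [24, 5, 46, 23, 34, 49]
  queue [10, 32, 35] -> pop 10, enqueue [19], visited so far: [24, 5, 46, 23, 34, 49, 10]
  queue [32, 35, 19] -> pop 32, enqueue [none], visited so far: [24, 5, 46, 23, 34, 49, 10, 32]
  queue [35, 19] -> pop 35, enqueue [none], visited so far: [24, 5, 46, 23, 34, 49, 10, 32, 35]
  queue [19] -> pop 19, enqueue [none], visited so far: [24, 5, 46, 23, 34, 49, 10, 32, 35, 19]
Result: [24, 5, 46, 23, 34, 49, 10, 32, 35, 19]


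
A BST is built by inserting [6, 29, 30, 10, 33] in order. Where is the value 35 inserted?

Starting tree (level order): [6, None, 29, 10, 30, None, None, None, 33]
Insertion path: 6 -> 29 -> 30 -> 33
Result: insert 35 as right child of 33
Final tree (level order): [6, None, 29, 10, 30, None, None, None, 33, None, 35]


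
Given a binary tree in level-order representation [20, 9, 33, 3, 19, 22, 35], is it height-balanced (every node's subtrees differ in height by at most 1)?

Tree (level-order array): [20, 9, 33, 3, 19, 22, 35]
Definition: a tree is height-balanced if, at every node, |h(left) - h(right)| <= 1 (empty subtree has height -1).
Bottom-up per-node check:
  node 3: h_left=-1, h_right=-1, diff=0 [OK], height=0
  node 19: h_left=-1, h_right=-1, diff=0 [OK], height=0
  node 9: h_left=0, h_right=0, diff=0 [OK], height=1
  node 22: h_left=-1, h_right=-1, diff=0 [OK], height=0
  node 35: h_left=-1, h_right=-1, diff=0 [OK], height=0
  node 33: h_left=0, h_right=0, diff=0 [OK], height=1
  node 20: h_left=1, h_right=1, diff=0 [OK], height=2
All nodes satisfy the balance condition.
Result: Balanced


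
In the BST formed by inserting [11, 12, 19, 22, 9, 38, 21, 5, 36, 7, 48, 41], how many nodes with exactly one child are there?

Tree built from: [11, 12, 19, 22, 9, 38, 21, 5, 36, 7, 48, 41]
Tree (level-order array): [11, 9, 12, 5, None, None, 19, None, 7, None, 22, None, None, 21, 38, None, None, 36, 48, None, None, 41]
Rule: These are nodes with exactly 1 non-null child.
Per-node child counts:
  node 11: 2 child(ren)
  node 9: 1 child(ren)
  node 5: 1 child(ren)
  node 7: 0 child(ren)
  node 12: 1 child(ren)
  node 19: 1 child(ren)
  node 22: 2 child(ren)
  node 21: 0 child(ren)
  node 38: 2 child(ren)
  node 36: 0 child(ren)
  node 48: 1 child(ren)
  node 41: 0 child(ren)
Matching nodes: [9, 5, 12, 19, 48]
Count of nodes with exactly one child: 5


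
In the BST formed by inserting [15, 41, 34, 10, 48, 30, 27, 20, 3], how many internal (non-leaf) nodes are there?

Tree built from: [15, 41, 34, 10, 48, 30, 27, 20, 3]
Tree (level-order array): [15, 10, 41, 3, None, 34, 48, None, None, 30, None, None, None, 27, None, 20]
Rule: An internal node has at least one child.
Per-node child counts:
  node 15: 2 child(ren)
  node 10: 1 child(ren)
  node 3: 0 child(ren)
  node 41: 2 child(ren)
  node 34: 1 child(ren)
  node 30: 1 child(ren)
  node 27: 1 child(ren)
  node 20: 0 child(ren)
  node 48: 0 child(ren)
Matching nodes: [15, 10, 41, 34, 30, 27]
Count of internal (non-leaf) nodes: 6


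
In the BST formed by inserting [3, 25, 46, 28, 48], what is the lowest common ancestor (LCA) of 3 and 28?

Tree insertion order: [3, 25, 46, 28, 48]
Tree (level-order array): [3, None, 25, None, 46, 28, 48]
In a BST, the LCA of p=3, q=28 is the first node v on the
root-to-leaf path with p <= v <= q (go left if both < v, right if both > v).
Walk from root:
  at 3: 3 <= 3 <= 28, this is the LCA
LCA = 3


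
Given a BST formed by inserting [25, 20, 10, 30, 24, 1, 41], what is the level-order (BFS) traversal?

Tree insertion order: [25, 20, 10, 30, 24, 1, 41]
Tree (level-order array): [25, 20, 30, 10, 24, None, 41, 1]
BFS from the root, enqueuing left then right child of each popped node:
  queue [25] -> pop 25, enqueue [20, 30], visited so far: [25]
  queue [20, 30] -> pop 20, enqueue [10, 24], visited so far: [25, 20]
  queue [30, 10, 24] -> pop 30, enqueue [41], visited so far: [25, 20, 30]
  queue [10, 24, 41] -> pop 10, enqueue [1], visited so far: [25, 20, 30, 10]
  queue [24, 41, 1] -> pop 24, enqueue [none], visited so far: [25, 20, 30, 10, 24]
  queue [41, 1] -> pop 41, enqueue [none], visited so far: [25, 20, 30, 10, 24, 41]
  queue [1] -> pop 1, enqueue [none], visited so far: [25, 20, 30, 10, 24, 41, 1]
Result: [25, 20, 30, 10, 24, 41, 1]
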